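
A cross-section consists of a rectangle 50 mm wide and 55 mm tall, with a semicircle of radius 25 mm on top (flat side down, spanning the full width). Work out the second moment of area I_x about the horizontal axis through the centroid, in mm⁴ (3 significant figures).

I_x ≈ 1.79 × 10⁶ mm⁴

Split into non-overlapping primitives; take the origin at the lower-left of the bounding box.
Rectangular body: 50 × 55, A = 2 750 mm², y = 27.5 mm, Ī = 693 229 mm⁴.
Semicircular cap: semicircle r = 25, A = 981.75 mm², y = 65.61 mm, Ī = 42 874 mm⁴.
Centroid: ȳ = ΣA·y / ΣA = 37.526 mm.
Transfer each piece to the horizontal axis through the centroid using Ī + A·d² with d = y − 37.526:
  rectangular body: d = -10.026 mm → contributes +969 664 mm⁴
  semicircular cap: d = 28.084 mm → contributes +817 204 mm⁴
Total I = 1 786 868 mm⁴.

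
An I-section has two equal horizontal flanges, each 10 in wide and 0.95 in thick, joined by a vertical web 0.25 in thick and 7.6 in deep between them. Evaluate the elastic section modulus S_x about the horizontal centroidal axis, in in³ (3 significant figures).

Decompose the section into non-overlapping parts with the origin at the bottom-left of its bounding rectangle.
Bottom flange: 10 × 0.95, A = 9.5 in², y = 0.475 in, Ī = 0.71448 in⁴.
Web: 0.25 × 7.6, A = 1.9 in², y = 4.75 in, Ī = 9.1453 in⁴.
Top flange: 10 × 0.95, A = 9.5 in², y = 9.025 in, Ī = 0.71448 in⁴.
By symmetry the centroid is at mid-height, ȳ = 4.75 in.
Transfer each piece to the horizontal centroidal axis using Ī + A·d² with d = y − 4.75:
  bottom flange: d = -4.275 in → contributes +174.33 in⁴
  web: d = 0 in → contributes +9.1453 in⁴
  top flange: d = 4.275 in → contributes +174.33 in⁴
Total I = 357.81 in⁴.
Extreme fibre distance c = 4.75 in; S = I/c = 75.329 in³.

S_x ≈ 75.3 in³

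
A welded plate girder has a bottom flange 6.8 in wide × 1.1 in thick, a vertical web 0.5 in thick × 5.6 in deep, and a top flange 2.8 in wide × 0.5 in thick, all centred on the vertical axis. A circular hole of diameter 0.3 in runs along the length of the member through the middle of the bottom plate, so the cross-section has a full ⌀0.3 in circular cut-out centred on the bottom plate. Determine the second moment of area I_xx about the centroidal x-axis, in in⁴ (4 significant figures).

Treat the section as a set of non-overlapping primitives; coordinates are from the bounding-box lower-left.
Bottom plate: 6.8 × 1.1, A = 7.48 in², y = 0.55 in, Ī = 0.754233 in⁴.
Web plate: 0.5 × 5.6, A = 2.8 in², y = 3.9 in, Ī = 7.31733 in⁴.
Top plate: 2.8 × 0.5, A = 1.4 in², y = 6.95 in, Ī = 0.0291667 in⁴.
Hole (subtracted): ⌀0.3, A = 0.0706858 in², y = 0.55 in, Ī = 0.000397608 in⁴.
Centroid: ȳ = ΣA·y / ΣA = 2.12977 in.
Transfer each piece to the centroidal x-axis using Ī + A·d² with d = y − 2.12977:
  bottom plate: d = -1.57977 in → contributes +19.4218 in⁴
  web plate: d = 1.77023 in → contributes +16.0918 in⁴
  top plate: d = 4.82023 in → contributes +32.5577 in⁴
  hole: d = -1.57977 in → contributes −0.176805 in⁴
Total I = 67.8944 in⁴.

I_xx ≈ 67.89 in⁴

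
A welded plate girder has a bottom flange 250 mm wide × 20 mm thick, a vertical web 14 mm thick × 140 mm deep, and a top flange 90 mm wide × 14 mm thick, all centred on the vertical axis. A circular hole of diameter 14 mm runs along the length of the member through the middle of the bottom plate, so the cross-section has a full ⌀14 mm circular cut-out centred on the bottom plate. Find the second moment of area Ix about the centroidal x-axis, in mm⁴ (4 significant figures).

Split into non-overlapping primitives; take the origin at the lower-left of the bounding box.
Bottom plate: 250 × 20, A = 5 000 mm², y = 10 mm, Ī = 166 667 mm⁴.
Web plate: 14 × 140, A = 1 960 mm², y = 90 mm, Ī = 3 201 333 mm⁴.
Top plate: 90 × 14, A = 1 260 mm², y = 167 mm, Ī = 20 580 mm⁴.
Hole (subtracted): ⌀14, A = 153.938 mm², y = 10 mm, Ī = 1885.74 mm⁴.
Centroid: ȳ = ΣA·y / ΣA = 53.9645 mm.
Transfer each piece to the centroidal x-axis using Ī + A·d² with d = y − 53.9645:
  bottom plate: d = -43.9645 mm → contributes +9 831 032 mm⁴
  web plate: d = 36.0355 mm → contributes +5 746 512 mm⁴
  top plate: d = 113.036 mm → contributes +16 119 644 mm⁴
  hole: d = -43.9645 mm → contributes −299 428 mm⁴
Total I = 31 397 760 mm⁴.

Ix ≈ 3.140 × 10⁷ mm⁴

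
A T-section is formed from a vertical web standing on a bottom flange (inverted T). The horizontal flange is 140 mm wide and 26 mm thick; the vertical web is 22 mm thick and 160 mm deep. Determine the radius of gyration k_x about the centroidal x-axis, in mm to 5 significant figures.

Split into non-overlapping primitives; take the origin at the lower-left of the bounding box.
Flange: 140 × 26, A = 3 640 mm², y = 13 mm, Ī = 205053.3 mm⁴.
Web: 22 × 160, A = 3 520 mm², y = 106 mm, Ī = 7 509 333 mm⁴.
Centroid: ȳ = ΣA·y / ΣA = 58.72067 mm.
Transfer each piece to the centroidal x-axis using Ī + A·d² with d = y − 58.72067:
  flange: d = -45.72067 mm → contributes +7 814 035 mm⁴
  web: d = 47.27933 mm → contributes +15 377 713 mm⁴
Total I = 23 191 748 mm⁴.
Radius of gyration: k = √(I/A) = √(23 191 748 / 7 160) = 56.91284 mm.

k_x ≈ 56.913 mm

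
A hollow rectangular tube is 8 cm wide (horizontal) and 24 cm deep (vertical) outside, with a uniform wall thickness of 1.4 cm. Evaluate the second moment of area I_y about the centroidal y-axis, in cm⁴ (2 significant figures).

I_y ≈ 780 cm⁴

Break the section into simple shapes (no overlaps), measuring from the bottom-left corner of the bounding box.
Outer rectangle: 8 × 24, A = 192 cm², x = 4 cm, Ī = 1 024 cm⁴.
Inner void (subtracted): 5.2 × 21.2, A = 110.2 cm², x = 4 cm, Ī = 248.4 cm⁴.
By symmetry the centroid is at mid-width, x̄ = 4 cm.
All pieces are centred on the centroidal y-axis, so I = ΣĪ (holes subtracted) = 775.6 cm⁴.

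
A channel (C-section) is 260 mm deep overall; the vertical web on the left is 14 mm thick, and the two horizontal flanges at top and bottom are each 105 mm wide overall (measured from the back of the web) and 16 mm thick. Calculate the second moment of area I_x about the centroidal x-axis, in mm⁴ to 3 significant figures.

I_x ≈ 6.39 × 10⁷ mm⁴

Break the section into simple shapes (no overlaps), measuring from the bottom-left corner of the bounding box.
Web: 14 × 260, A = 3 640 mm², y = 130 mm, Ī = 20 505 333 mm⁴.
Top flange (beyond web): 91 × 16, A = 1 456 mm², y = 252 mm, Ī = 31 061 mm⁴.
Bottom flange (beyond web): 91 × 16, A = 1 456 mm², y = 8 mm, Ī = 31 061 mm⁴.
By symmetry the centroid is at mid-height, ȳ = 130 mm.
Transfer each piece to the centroidal x-axis using Ī + A·d² with d = y − 130:
  web: d = 0 mm → contributes +20 505 333 mm⁴
  top flange (beyond web): d = 122 mm → contributes +21 702 165 mm⁴
  bottom flange (beyond web): d = -122 mm → contributes +21 702 165 mm⁴
Total I = 63 909 664 mm⁴.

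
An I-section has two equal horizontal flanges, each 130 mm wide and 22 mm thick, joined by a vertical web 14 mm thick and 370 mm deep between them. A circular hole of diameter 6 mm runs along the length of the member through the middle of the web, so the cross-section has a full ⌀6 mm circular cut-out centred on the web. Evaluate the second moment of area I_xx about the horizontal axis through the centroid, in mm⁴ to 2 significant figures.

I_xx ≈ 2.8 × 10⁸ mm⁴

Break the section into simple shapes (no overlaps), measuring from the bottom-left corner of the bounding box.
Bottom flange: 130 × 22, A = 2 860 mm², y = 11 mm, Ī = 115 353 mm⁴.
Web: 14 × 370, A = 5 180 mm², y = 207 mm, Ī = 59 095 167 mm⁴.
Top flange: 130 × 22, A = 2 860 mm², y = 403 mm, Ī = 115 353 mm⁴.
Hole (subtracted): ⌀6, A = 28.27 mm², y = 207 mm, Ī = 63.62 mm⁴.
By symmetry the centroid is at mid-height, ȳ = 207 mm.
Transfer each piece to the horizontal axis through the centroid using Ī + A·d² with d = y − 207:
  bottom flange: d = -196 mm → contributes +109 985 113 mm⁴
  web: d = 0 mm → contributes +59 095 167 mm⁴
  top flange: d = 196 mm → contributes +109 985 113 mm⁴
  hole: d = 0 mm → contributes −63.62 mm⁴
Total I = 279 065 330 mm⁴.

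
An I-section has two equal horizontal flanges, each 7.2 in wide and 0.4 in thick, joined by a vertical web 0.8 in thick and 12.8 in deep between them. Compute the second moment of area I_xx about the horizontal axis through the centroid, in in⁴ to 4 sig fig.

Split into non-overlapping primitives; take the origin at the lower-left of the bounding box.
Bottom flange: 7.2 × 0.4, A = 2.88 in², y = 0.2 in, Ī = 0.0384 in⁴.
Web: 0.8 × 12.8, A = 10.24 in², y = 6.8 in, Ī = 139.81 in⁴.
Top flange: 7.2 × 0.4, A = 2.88 in², y = 13.4 in, Ī = 0.0384 in⁴.
By symmetry the centroid is at mid-height, ȳ = 6.8 in.
Transfer each piece to the horizontal axis through the centroid using Ī + A·d² with d = y − 6.8:
  bottom flange: d = -6.6 in → contributes +125.491 in⁴
  web: d = 0 in → contributes +139.81 in⁴
  top flange: d = 6.6 in → contributes +125.491 in⁴
Total I = 390.793 in⁴.

I_xx ≈ 390.8 in⁴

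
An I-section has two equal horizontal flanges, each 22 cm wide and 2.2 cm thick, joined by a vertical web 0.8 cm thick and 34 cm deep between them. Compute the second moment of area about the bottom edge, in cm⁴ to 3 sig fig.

I_base ≈ 8.01 × 10⁴ cm⁴

Break the section into simple shapes (no overlaps), measuring from the bottom-left corner of the bounding box.
Bottom flange: 22 × 2.2, A = 48.4 cm², y = 1.1 cm, Ī = 19.521 cm⁴.
Web: 0.8 × 34, A = 27.2 cm², y = 19.2 cm, Ī = 2620.3 cm⁴.
Top flange: 22 × 2.2, A = 48.4 cm², y = 37.3 cm, Ī = 19.521 cm⁴.
Transfer each piece to the base of the section using Ī + A·d² with d = y − 0:
  bottom flange: d = 1.1 cm → contributes +78.085 cm⁴
  web: d = 19.2 cm → contributes +12 647 cm⁴
  top flange: d = 37.3 cm → contributes +67 358 cm⁴
Total I = 80 083 cm⁴.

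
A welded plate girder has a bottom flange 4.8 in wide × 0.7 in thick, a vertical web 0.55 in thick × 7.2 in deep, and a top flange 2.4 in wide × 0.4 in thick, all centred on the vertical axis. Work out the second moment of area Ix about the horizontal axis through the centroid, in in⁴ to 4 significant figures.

Decompose the section into non-overlapping parts with the origin at the bottom-left of its bounding rectangle.
Bottom plate: 4.8 × 0.7, A = 3.36 in², y = 0.35 in, Ī = 0.1372 in⁴.
Web plate: 0.55 × 7.2, A = 3.96 in², y = 4.3 in, Ī = 17.1072 in⁴.
Top plate: 2.4 × 0.4, A = 0.96 in², y = 8.1 in, Ī = 0.0128 in⁴.
Centroid: ȳ = ΣA·y / ΣA = 3.13768 in.
Transfer each piece to the horizontal axis through the centroid using Ī + A·d² with d = y − 3.13768:
  bottom plate: d = -2.78768 in → contributes +26.2483 in⁴
  web plate: d = 1.16232 in → contributes +22.4571 in⁴
  top plate: d = 4.96232 in → contributes +23.6524 in⁴
Total I = 72.3578 in⁴.

Ix ≈ 72.36 in⁴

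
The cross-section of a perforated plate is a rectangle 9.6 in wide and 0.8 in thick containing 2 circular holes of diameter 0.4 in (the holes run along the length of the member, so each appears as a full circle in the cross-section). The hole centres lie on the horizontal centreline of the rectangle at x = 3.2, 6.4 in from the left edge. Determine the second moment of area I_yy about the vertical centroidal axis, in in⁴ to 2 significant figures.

I_yy ≈ 58 in⁴

Treat the section as a set of non-overlapping primitives; coordinates are from the bounding-box lower-left.
Plate: 9.6 × 0.8, A = 7.68 in², x = 4.8 in, Ī = 58.98 in⁴.
Hole 1 (subtracted): ⌀0.4, A = 0.1257 in², x = 3.2 in, Ī = 0.001257 in⁴.
Hole 2 (subtracted): ⌀0.4, A = 0.1257 in², x = 6.4 in, Ī = 0.001257 in⁴.
By symmetry the centroid is at mid-width, x̄ = 4.8 in.
Transfer each piece to the vertical centroidal axis using Ī + A·d² with d = x − 4.8:
  plate: d = 0 in → contributes +58.98 in⁴
  hole 1: d = -1.6 in → contributes −0.323 in⁴
  hole 2: d = 1.6 in → contributes −0.323 in⁴
Total I = 58.34 in⁴.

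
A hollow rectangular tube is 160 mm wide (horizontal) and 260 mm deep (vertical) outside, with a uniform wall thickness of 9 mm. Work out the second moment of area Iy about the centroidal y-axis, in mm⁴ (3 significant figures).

Iy ≈ 3.10 × 10⁷ mm⁴

Split into non-overlapping primitives; take the origin at the lower-left of the bounding box.
Outer rectangle: 160 × 260, A = 41 600 mm², x = 80 mm, Ī = 88 746 667 mm⁴.
Inner void (subtracted): 142 × 242, A = 34 364 mm², x = 80 mm, Ī = 57 742 975 mm⁴.
By symmetry the centroid is at mid-width, x̄ = 80 mm.
All pieces are centred on the centroidal y-axis, so I = ΣĪ (holes subtracted) = 31 003 692 mm⁴.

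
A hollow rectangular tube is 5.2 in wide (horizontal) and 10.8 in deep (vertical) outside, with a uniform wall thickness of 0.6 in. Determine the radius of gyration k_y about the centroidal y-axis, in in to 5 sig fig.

k_y ≈ 2.0597 in

Break the section into simple shapes (no overlaps), measuring from the bottom-left corner of the bounding box.
Outer rectangle: 5.2 × 10.8, A = 56.16 in², x = 2.6 in, Ī = 126.5472 in⁴.
Inner void (subtracted): 4 × 9.6, A = 38.4 in², x = 2.6 in, Ī = 51.2 in⁴.
By symmetry the centroid is at mid-width, x̄ = 2.6 in.
All pieces are centred on the centroidal y-axis, so I = ΣĪ (holes subtracted) = 75.3472 in⁴.
Radius of gyration: k = √(I/A) = √(75.3472 / 17.76) = 2.059738 in.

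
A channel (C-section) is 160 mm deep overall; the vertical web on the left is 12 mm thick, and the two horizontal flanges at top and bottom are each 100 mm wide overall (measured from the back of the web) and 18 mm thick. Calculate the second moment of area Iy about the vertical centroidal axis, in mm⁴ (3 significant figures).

Iy ≈ 5.06 × 10⁶ mm⁴

Decompose the section into non-overlapping parts with the origin at the bottom-left of its bounding rectangle.
Web: 12 × 160, A = 1 920 mm², x = 6 mm, Ī = 23 040 mm⁴.
Top flange (beyond web): 88 × 18, A = 1 584 mm², x = 56 mm, Ī = 1 022 208 mm⁴.
Bottom flange (beyond web): 88 × 18, A = 1 584 mm², x = 56 mm, Ī = 1 022 208 mm⁴.
Centroid: x̄ = ΣA·x / ΣA = 37.132 mm.
Transfer each piece to the vertical centroidal axis using Ī + A·d² with d = x − 37.132:
  web: d = -31.132 mm → contributes +1 883 916 mm⁴
  top flange (beyond web): d = 18.868 mm → contributes +1 586 110 mm⁴
  bottom flange (beyond web): d = 18.868 mm → contributes +1 586 110 mm⁴
Total I = 5 056 135 mm⁴.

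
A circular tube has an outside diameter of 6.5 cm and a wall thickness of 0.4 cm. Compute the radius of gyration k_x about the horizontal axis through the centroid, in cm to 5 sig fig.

Split into non-overlapping primitives; take the origin at the lower-left of the bounding box.
Outer circle: ⌀6.5, A = 33.18307 cm², y = 3.25 cm, Ī = 87.62405 cm⁴.
Bore (subtracted): ⌀5.7, A = 25.51759 cm², y = 3.25 cm, Ī = 51.81665 cm⁴.
By symmetry the centroid is at mid-height, ȳ = 3.25 cm.
All pieces are centred on the horizontal axis through the centroid, so I = ΣĪ (holes subtracted) = 35.8074 cm⁴.
Radius of gyration: k = √(I/A) = √(35.8074 / 7.665486) = 2.161307 cm.

k_x ≈ 2.1613 cm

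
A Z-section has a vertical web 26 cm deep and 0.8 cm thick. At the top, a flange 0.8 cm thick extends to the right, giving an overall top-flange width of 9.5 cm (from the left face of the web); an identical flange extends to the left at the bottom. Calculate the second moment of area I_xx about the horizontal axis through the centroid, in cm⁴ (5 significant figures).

I_xx ≈ 3382.4 cm⁴

Break the section into simple shapes (no overlaps), measuring from the bottom-left corner of the bounding box.
Web: 0.8 × 26, A = 20.8 cm², y = 13 cm, Ī = 1171.733 cm⁴.
Top flange (beyond web): 8.7 × 0.8, A = 6.96 cm², y = 25.6 cm, Ī = 0.3712 cm⁴.
Bottom flange (beyond web): 8.7 × 0.8, A = 6.96 cm², y = 0.4 cm, Ī = 0.3712 cm⁴.
Centroid: ȳ = ΣA·y / ΣA = 13 cm.
Transfer each piece to the horizontal axis through the centroid using Ī + A·d² with d = y − 13:
  web: d = 0 cm → contributes +1171.733 cm⁴
  top flange (beyond web): d = 12.6 cm → contributes +1105.341 cm⁴
  bottom flange (beyond web): d = -12.6 cm → contributes +1105.341 cm⁴
Total I = 3382.415 cm⁴.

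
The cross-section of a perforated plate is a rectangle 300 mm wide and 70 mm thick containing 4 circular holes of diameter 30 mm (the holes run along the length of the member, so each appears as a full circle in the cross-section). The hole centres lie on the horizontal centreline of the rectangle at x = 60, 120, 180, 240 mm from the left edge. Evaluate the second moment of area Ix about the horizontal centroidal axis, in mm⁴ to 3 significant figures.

Ix ≈ 8.42 × 10⁶ mm⁴

Break the section into simple shapes (no overlaps), measuring from the bottom-left corner of the bounding box.
Plate: 300 × 70, A = 21 000 mm², y = 35 mm, Ī = 8 575 000 mm⁴.
Hole 1 (subtracted): ⌀30, A = 706.86 mm², y = 35 mm, Ī = 39 761 mm⁴.
Hole 2 (subtracted): ⌀30, A = 706.86 mm², y = 35 mm, Ī = 39 761 mm⁴.
Hole 3 (subtracted): ⌀30, A = 706.86 mm², y = 35 mm, Ī = 39 761 mm⁴.
Hole 4 (subtracted): ⌀30, A = 706.86 mm², y = 35 mm, Ī = 39 761 mm⁴.
By symmetry the centroid is at mid-height, ȳ = 35 mm.
All pieces are centred on the horizontal centroidal axis, so I = ΣĪ (holes subtracted) = 8 415 957 mm⁴.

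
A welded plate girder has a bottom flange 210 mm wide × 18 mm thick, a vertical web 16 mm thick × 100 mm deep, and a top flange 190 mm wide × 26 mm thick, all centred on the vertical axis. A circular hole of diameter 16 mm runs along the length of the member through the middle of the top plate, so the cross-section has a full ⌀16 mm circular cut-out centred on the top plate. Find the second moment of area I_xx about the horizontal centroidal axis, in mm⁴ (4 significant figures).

I_xx ≈ 3.311 × 10⁷ mm⁴

Break the section into simple shapes (no overlaps), measuring from the bottom-left corner of the bounding box.
Bottom plate: 210 × 18, A = 3 780 mm², y = 9 mm, Ī = 102 060 mm⁴.
Web plate: 16 × 100, A = 1 600 mm², y = 68 mm, Ī = 1 333 333 mm⁴.
Top plate: 190 × 26, A = 4 940 mm², y = 131 mm, Ī = 278 287 mm⁴.
Hole (subtracted): ⌀16, A = 201.062 mm², y = 131 mm, Ī = 3216.99 mm⁴.
Centroid: ȳ = ΣA·y / ΣA = 75.4645 mm.
Transfer each piece to the horizontal centroidal axis using Ī + A·d² with d = y − 75.4645:
  bottom plate: d = -66.4645 mm → contributes +16 800 337 mm⁴
  web plate: d = -7.46453 mm → contributes +1 422 484 mm⁴
  top plate: d = 55.5355 mm → contributes +15 514 178 mm⁴
  hole: d = 55.5355 mm → contributes −623 330 mm⁴
Total I = 33 113 669 mm⁴.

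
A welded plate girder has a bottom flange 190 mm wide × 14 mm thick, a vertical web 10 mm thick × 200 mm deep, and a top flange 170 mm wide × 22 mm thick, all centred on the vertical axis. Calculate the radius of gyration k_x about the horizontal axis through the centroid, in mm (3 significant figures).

Break the section into simple shapes (no overlaps), measuring from the bottom-left corner of the bounding box.
Bottom plate: 190 × 14, A = 2 660 mm², y = 7 mm, Ī = 43 447 mm⁴.
Web plate: 10 × 200, A = 2 000 mm², y = 114 mm, Ī = 6 666 667 mm⁴.
Top plate: 170 × 22, A = 3 740 mm², y = 225 mm, Ī = 150 847 mm⁴.
Centroid: ȳ = ΣA·y / ΣA = 129.54 mm.
Transfer each piece to the horizontal axis through the centroid using Ī + A·d² with d = y − 129.54:
  bottom plate: d = -122.54 mm → contributes +39 984 902 mm⁴
  web plate: d = -15.538 mm → contributes +7 149 531 mm⁴
  top plate: d = 95.462 mm → contributes +34 233 374 mm⁴
Total I = 81 367 808 mm⁴.
Radius of gyration: k = √(I/A) = √(81 367 808 / 8 400) = 98.421 mm.

k_x ≈ 98.4 mm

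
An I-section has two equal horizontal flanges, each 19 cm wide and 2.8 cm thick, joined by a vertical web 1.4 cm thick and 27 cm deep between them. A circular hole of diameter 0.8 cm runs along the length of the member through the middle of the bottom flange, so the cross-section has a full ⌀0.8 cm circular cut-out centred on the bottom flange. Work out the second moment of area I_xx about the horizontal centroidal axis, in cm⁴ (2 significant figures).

I_xx ≈ 2.6 × 10⁴ cm⁴

Treat the section as a set of non-overlapping primitives; coordinates are from the bounding-box lower-left.
Bottom flange: 19 × 2.8, A = 53.2 cm², y = 1.4 cm, Ī = 34.76 cm⁴.
Web: 1.4 × 27, A = 37.8 cm², y = 16.3 cm, Ī = 2 296 cm⁴.
Top flange: 19 × 2.8, A = 53.2 cm², y = 31.2 cm, Ī = 34.76 cm⁴.
Hole (subtracted): ⌀0.8, A = 0.5027 cm², y = 1.4 cm, Ī = 0.02011 cm⁴.
Centroid: ȳ = ΣA·y / ΣA = 16.35 cm.
Transfer each piece to the horizontal centroidal axis using Ī + A·d² with d = y − 16.35:
  bottom flange: d = -14.95 cm → contributes +11 928 cm⁴
  web: d = -0.05212 cm → contributes +2 296 cm⁴
  top flange: d = 14.85 cm → contributes +11 763 cm⁴
  hole: d = -14.95 cm → contributes −112.4 cm⁴
Total I = 25 876 cm⁴.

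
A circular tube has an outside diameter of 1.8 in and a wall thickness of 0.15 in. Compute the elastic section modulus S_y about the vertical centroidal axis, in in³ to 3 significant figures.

S_y ≈ 0.296 in³

Treat the section as a set of non-overlapping primitives; coordinates are from the bounding-box lower-left.
Outer circle: ⌀1.8, A = 2.5447 in², x = 0.9 in, Ī = 0.5153 in⁴.
Bore (subtracted): ⌀1.5, A = 1.7671 in², x = 0.9 in, Ī = 0.2485 in⁴.
By symmetry the centroid is at mid-width, x̄ = 0.9 in.
All pieces are centred on the vertical centroidal axis, so I = ΣĪ (holes subtracted) = 0.26679 in⁴.
Extreme fibre distance c = 0.9 in; S = I/c = 0.29644 in³.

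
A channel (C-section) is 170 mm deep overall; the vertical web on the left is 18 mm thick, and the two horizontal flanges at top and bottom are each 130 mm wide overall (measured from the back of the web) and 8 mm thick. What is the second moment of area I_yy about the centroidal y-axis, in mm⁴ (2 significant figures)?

Split into non-overlapping primitives; take the origin at the lower-left of the bounding box.
Web: 18 × 170, A = 3 060 mm², x = 9 mm, Ī = 82 620 mm⁴.
Top flange (beyond web): 112 × 8, A = 896 mm², x = 74 mm, Ī = 936 619 mm⁴.
Bottom flange (beyond web): 112 × 8, A = 896 mm², x = 74 mm, Ī = 936 619 mm⁴.
Centroid: x̄ = ΣA·x / ΣA = 33.01 mm.
Transfer each piece to the centroidal y-axis using Ī + A·d² with d = x − 33.01:
  web: d = -24.01 mm → contributes +1 846 149 mm⁴
  top flange (beyond web): d = 40.99 mm → contributes +2 442 310 mm⁴
  bottom flange (beyond web): d = 40.99 mm → contributes +2 442 310 mm⁴
Total I = 6 730 769 mm⁴.

I_yy ≈ 6.7 × 10⁶ mm⁴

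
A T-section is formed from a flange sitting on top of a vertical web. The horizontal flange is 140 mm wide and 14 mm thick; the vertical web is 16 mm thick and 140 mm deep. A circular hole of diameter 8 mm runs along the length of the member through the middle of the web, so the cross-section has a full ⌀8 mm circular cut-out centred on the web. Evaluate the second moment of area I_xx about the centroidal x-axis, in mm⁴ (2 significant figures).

Decompose the section into non-overlapping parts with the origin at the bottom-left of its bounding rectangle.
Flange: 140 × 14, A = 1 960 mm², y = 147 mm, Ī = 32 013 mm⁴.
Web: 16 × 140, A = 2 240 mm², y = 70 mm, Ī = 3 658 667 mm⁴.
Hole (subtracted): ⌀8, A = 50.27 mm², y = 70 mm, Ī = 201.1 mm⁴.
Centroid: ȳ = ΣA·y / ΣA = 106.4 mm.
Transfer each piece to the centroidal x-axis using Ī + A·d² with d = y − 106.4:
  flange: d = 40.63 mm → contributes +3 267 800 mm⁴
  web: d = -36.37 mm → contributes +6 621 457 mm⁴
  hole: d = -36.37 mm → contributes −66 686 mm⁴
Total I = 9 822 571 mm⁴.

I_xx ≈ 9.8 × 10⁶ mm⁴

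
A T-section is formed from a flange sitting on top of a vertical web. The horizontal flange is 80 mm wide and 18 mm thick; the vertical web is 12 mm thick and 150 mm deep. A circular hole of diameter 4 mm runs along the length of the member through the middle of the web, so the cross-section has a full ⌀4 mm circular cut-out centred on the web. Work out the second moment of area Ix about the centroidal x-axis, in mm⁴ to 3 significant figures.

Decompose the section into non-overlapping parts with the origin at the bottom-left of its bounding rectangle.
Flange: 80 × 18, A = 1 440 mm², y = 159 mm, Ī = 38 880 mm⁴.
Web: 12 × 150, A = 1 800 mm², y = 75 mm, Ī = 3 375 000 mm⁴.
Hole (subtracted): ⌀4, A = 12.566 mm², y = 75 mm, Ī = 12.566 mm⁴.
Centroid: ȳ = ΣA·y / ΣA = 112.48 mm.
Transfer each piece to the centroidal x-axis using Ī + A·d² with d = y − 112.48:
  flange: d = 46.521 mm → contributes +3 155 374 mm⁴
  web: d = -37.479 mm → contributes +5 903 375 mm⁴
  hole: d = -37.479 mm → contributes −17 664 mm⁴
Total I = 9 041 085 mm⁴.

Ix ≈ 9.04 × 10⁶ mm⁴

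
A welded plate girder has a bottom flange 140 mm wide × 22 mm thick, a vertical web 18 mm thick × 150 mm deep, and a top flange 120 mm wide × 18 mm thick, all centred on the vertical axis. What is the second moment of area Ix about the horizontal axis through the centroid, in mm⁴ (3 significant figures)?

Ix ≈ 4.24 × 10⁷ mm⁴

Decompose the section into non-overlapping parts with the origin at the bottom-left of its bounding rectangle.
Bottom plate: 140 × 22, A = 3 080 mm², y = 11 mm, Ī = 124 227 mm⁴.
Web plate: 18 × 150, A = 2 700 mm², y = 97 mm, Ī = 5 062 500 mm⁴.
Top plate: 120 × 18, A = 2 160 mm², y = 181 mm, Ī = 58 320 mm⁴.
Centroid: ȳ = ΣA·y / ΣA = 86.491 mm.
Transfer each piece to the horizontal axis through the centroid using Ī + A·d² with d = y − 86.491:
  bottom plate: d = -75.491 mm → contributes +17 676 897 mm⁴
  web plate: d = 10.509 mm → contributes +5 360 675 mm⁴
  top plate: d = 94.509 mm → contributes +19 351 259 mm⁴
Total I = 42 388 831 mm⁴.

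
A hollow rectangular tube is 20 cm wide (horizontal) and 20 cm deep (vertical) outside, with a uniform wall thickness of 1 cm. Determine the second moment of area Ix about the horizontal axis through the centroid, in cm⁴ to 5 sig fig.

Ix ≈ 4585.3 cm⁴

Decompose the section into non-overlapping parts with the origin at the bottom-left of its bounding rectangle.
Outer rectangle: 20 × 20, A = 400 cm², y = 10 cm, Ī = 13333.33 cm⁴.
Inner void (subtracted): 18 × 18, A = 324 cm², y = 10 cm, Ī = 8 748 cm⁴.
By symmetry the centroid is at mid-height, ȳ = 10 cm.
All pieces are centred on the horizontal axis through the centroid, so I = ΣĪ (holes subtracted) = 4585.333 cm⁴.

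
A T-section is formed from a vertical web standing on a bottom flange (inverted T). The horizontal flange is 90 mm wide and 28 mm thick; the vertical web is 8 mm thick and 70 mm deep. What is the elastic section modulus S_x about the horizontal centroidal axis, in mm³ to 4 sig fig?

Decompose the section into non-overlapping parts with the origin at the bottom-left of its bounding rectangle.
Flange: 90 × 28, A = 2 520 mm², y = 14 mm, Ī = 164 640 mm⁴.
Web: 8 × 70, A = 560 mm², y = 63 mm, Ī = 228 667 mm⁴.
Centroid: ȳ = ΣA·y / ΣA = 22.9091 mm.
Transfer each piece to the horizontal centroidal axis using Ī + A·d² with d = y − 22.9091:
  flange: d = -8.90909 mm → contributes +364 657 mm⁴
  web: d = 40.0909 mm → contributes +1 128 744 mm⁴
Total I = 1 493 401 mm⁴.
Extreme fibre distance c = 75.0909 mm; S = I/c = 19887.9 mm³.

S_x ≈ 1.989 × 10⁴ mm³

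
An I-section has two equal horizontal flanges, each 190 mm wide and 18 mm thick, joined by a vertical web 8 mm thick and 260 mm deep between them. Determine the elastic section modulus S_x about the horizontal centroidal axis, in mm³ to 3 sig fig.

S_x ≈ 9.73 × 10⁵ mm³

Treat the section as a set of non-overlapping primitives; coordinates are from the bounding-box lower-left.
Bottom flange: 190 × 18, A = 3 420 mm², y = 9 mm, Ī = 92 340 mm⁴.
Web: 8 × 260, A = 2 080 mm², y = 148 mm, Ī = 11 717 333 mm⁴.
Top flange: 190 × 18, A = 3 420 mm², y = 287 mm, Ī = 92 340 mm⁴.
By symmetry the centroid is at mid-height, ȳ = 148 mm.
Transfer each piece to the horizontal centroidal axis using Ī + A·d² with d = y − 148:
  bottom flange: d = -139 mm → contributes +66 170 160 mm⁴
  web: d = 0 mm → contributes +11 717 333 mm⁴
  top flange: d = 139 mm → contributes +66 170 160 mm⁴
Total I = 144 057 653 mm⁴.
Extreme fibre distance c = 148 mm; S = I/c = 973 363 mm³.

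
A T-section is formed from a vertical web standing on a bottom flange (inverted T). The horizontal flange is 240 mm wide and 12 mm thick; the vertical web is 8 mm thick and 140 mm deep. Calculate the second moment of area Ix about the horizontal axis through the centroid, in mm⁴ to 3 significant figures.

Split into non-overlapping primitives; take the origin at the lower-left of the bounding box.
Flange: 240 × 12, A = 2 880 mm², y = 6 mm, Ī = 34 560 mm⁴.
Web: 8 × 140, A = 1 120 mm², y = 82 mm, Ī = 1 829 333 mm⁴.
Centroid: ȳ = ΣA·y / ΣA = 27.28 mm.
Transfer each piece to the horizontal axis through the centroid using Ī + A·d² with d = y − 27.28:
  flange: d = -21.28 mm → contributes +1 338 735 mm⁴
  web: d = 54.72 mm → contributes +5 182 925 mm⁴
Total I = 6 521 660 mm⁴.

Ix ≈ 6.52 × 10⁶ mm⁴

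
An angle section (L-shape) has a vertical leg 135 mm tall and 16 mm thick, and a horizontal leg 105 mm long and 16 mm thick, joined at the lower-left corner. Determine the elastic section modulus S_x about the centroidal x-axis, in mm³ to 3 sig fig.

Break the section into simple shapes (no overlaps), measuring from the bottom-left corner of the bounding box.
Vertical leg: 16 × 135, A = 2 160 mm², y = 67.5 mm, Ī = 3 280 500 mm⁴.
Horizontal leg (remainder): 89 × 16, A = 1 424 mm², y = 8 mm, Ī = 30 379 mm⁴.
Centroid: ȳ = ΣA·y / ΣA = 43.859 mm.
Transfer each piece to the centroidal x-axis using Ī + A·d² with d = y − 43.859:
  vertical leg: d = 23.641 mm → contributes +4 487 679 mm⁴
  horizontal leg (remainder): d = -35.859 mm → contributes +1 861 493 mm⁴
Total I = 6 349 172 mm⁴.
Extreme fibre distance c = 91.141 mm; S = I/c = 69 663 mm³.

S_x ≈ 6.97 × 10⁴ mm³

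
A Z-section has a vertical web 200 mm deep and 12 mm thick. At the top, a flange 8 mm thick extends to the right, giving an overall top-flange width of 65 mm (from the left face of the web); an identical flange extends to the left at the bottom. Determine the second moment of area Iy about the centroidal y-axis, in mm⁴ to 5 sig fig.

Iy ≈ 1.1230 × 10⁶ mm⁴

Split into non-overlapping primitives; take the origin at the lower-left of the bounding box.
Web: 12 × 200, A = 2 400 mm², x = 59 mm, Ī = 28 800 mm⁴.
Top flange (beyond web): 53 × 8, A = 424 mm², x = 91.5 mm, Ī = 99251.33 mm⁴.
Bottom flange (beyond web): 53 × 8, A = 424 mm², x = 26.5 mm, Ī = 99251.33 mm⁴.
Centroid: x̄ = ΣA·x / ΣA = 59 mm.
Transfer each piece to the centroidal y-axis using Ī + A·d² with d = x − 59:
  web: d = 0 mm → contributes +28 800 mm⁴
  top flange (beyond web): d = 32.5 mm → contributes +547101.3 mm⁴
  bottom flange (beyond web): d = -32.5 mm → contributes +547101.3 mm⁴
Total I = 1 123 003 mm⁴.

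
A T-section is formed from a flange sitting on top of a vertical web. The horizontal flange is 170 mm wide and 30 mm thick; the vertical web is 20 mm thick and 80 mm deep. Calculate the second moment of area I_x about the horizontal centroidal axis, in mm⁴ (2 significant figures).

Break the section into simple shapes (no overlaps), measuring from the bottom-left corner of the bounding box.
Flange: 170 × 30, A = 5 100 mm², y = 95 mm, Ī = 382 500 mm⁴.
Web: 20 × 80, A = 1 600 mm², y = 40 mm, Ī = 853 333 mm⁴.
Centroid: ȳ = ΣA·y / ΣA = 81.87 mm.
Transfer each piece to the horizontal centroidal axis using Ī + A·d² with d = y − 81.87:
  flange: d = 13.13 mm → contributes +1 262 304 mm⁴
  web: d = -41.87 mm → contributes +3 657 708 mm⁴
Total I = 4 920 012 mm⁴.

I_x ≈ 4.9 × 10⁶ mm⁴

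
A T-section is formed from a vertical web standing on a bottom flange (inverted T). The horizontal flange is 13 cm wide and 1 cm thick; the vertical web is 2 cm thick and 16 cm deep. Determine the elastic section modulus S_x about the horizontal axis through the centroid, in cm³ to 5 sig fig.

Split into non-overlapping primitives; take the origin at the lower-left of the bounding box.
Flange: 13 × 1, A = 13 cm², y = 0.5 cm, Ī = 1.083333 cm⁴.
Web: 2 × 16, A = 32 cm², y = 9 cm, Ī = 682.6667 cm⁴.
Centroid: ȳ = ΣA·y / ΣA = 6.544444 cm.
Transfer each piece to the horizontal axis through the centroid using Ī + A·d² with d = y − 6.544444:
  flange: d = -6.044444 cm → contributes +476.0423 cm⁴
  web: d = 2.455556 cm → contributes +875.6188 cm⁴
Total I = 1351.661 cm⁴.
Extreme fibre distance c = 10.45556 cm; S = I/c = 129.2768 cm³.

S_x ≈ 129.28 cm³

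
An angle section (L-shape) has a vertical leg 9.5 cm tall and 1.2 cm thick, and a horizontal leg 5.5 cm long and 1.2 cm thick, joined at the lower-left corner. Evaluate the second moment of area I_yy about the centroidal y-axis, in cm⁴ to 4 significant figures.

Treat the section as a set of non-overlapping primitives; coordinates are from the bounding-box lower-left.
Vertical leg: 1.2 × 9.5, A = 11.4 cm², x = 0.6 cm, Ī = 1.368 cm⁴.
Horizontal leg (remainder): 4.3 × 1.2, A = 5.16 cm², x = 3.35 cm, Ī = 7.9507 cm⁴.
Centroid: x̄ = ΣA·x / ΣA = 1.45688 cm.
Transfer each piece to the centroidal y-axis using Ī + A·d² with d = x − 1.45688:
  vertical leg: d = -0.856884 cm → contributes +9.73845 cm⁴
  horizontal leg (remainder): d = 1.89312 cm → contributes +26.4436 cm⁴
Total I = 36.182 cm⁴.

I_yy ≈ 36.18 cm⁴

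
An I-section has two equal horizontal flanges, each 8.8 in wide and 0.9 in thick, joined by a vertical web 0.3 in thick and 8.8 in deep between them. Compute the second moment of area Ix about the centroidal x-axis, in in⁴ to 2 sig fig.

Treat the section as a set of non-overlapping primitives; coordinates are from the bounding-box lower-left.
Bottom flange: 8.8 × 0.9, A = 7.92 in², y = 0.45 in, Ī = 0.5346 in⁴.
Web: 0.3 × 8.8, A = 2.64 in², y = 5.3 in, Ī = 17.04 in⁴.
Top flange: 8.8 × 0.9, A = 7.92 in², y = 10.15 in, Ī = 0.5346 in⁴.
By symmetry the centroid is at mid-height, ȳ = 5.3 in.
Transfer each piece to the centroidal x-axis using Ī + A·d² with d = y − 5.3:
  bottom flange: d = -4.85 in → contributes +186.8 in⁴
  web: d = 0 in → contributes +17.04 in⁴
  top flange: d = 4.85 in → contributes +186.8 in⁴
Total I = 390.7 in⁴.

Ix ≈ 390 in⁴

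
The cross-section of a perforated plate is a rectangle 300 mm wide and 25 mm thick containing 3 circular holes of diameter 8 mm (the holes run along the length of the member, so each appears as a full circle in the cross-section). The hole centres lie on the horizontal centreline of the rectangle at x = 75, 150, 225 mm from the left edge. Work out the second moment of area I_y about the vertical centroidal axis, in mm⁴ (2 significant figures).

I_y ≈ 5.6 × 10⁷ mm⁴

Break the section into simple shapes (no overlaps), measuring from the bottom-left corner of the bounding box.
Plate: 300 × 25, A = 7 500 mm², x = 150 mm, Ī = 56 250 000 mm⁴.
Hole 1 (subtracted): ⌀8, A = 50.27 mm², x = 75 mm, Ī = 201.1 mm⁴.
Hole 2 (subtracted): ⌀8, A = 50.27 mm², x = 150 mm, Ī = 201.1 mm⁴.
Hole 3 (subtracted): ⌀8, A = 50.27 mm², x = 225 mm, Ī = 201.1 mm⁴.
By symmetry the centroid is at mid-width, x̄ = 150 mm.
Transfer each piece to the vertical centroidal axis using Ī + A·d² with d = x − 150:
  plate: d = 0 mm → contributes +56 250 000 mm⁴
  hole 1: d = -75 mm → contributes −282 944 mm⁴
  hole 2: d = 0 mm → contributes −201.1 mm⁴
  hole 3: d = 75 mm → contributes −282 944 mm⁴
Total I = 55 683 910 mm⁴.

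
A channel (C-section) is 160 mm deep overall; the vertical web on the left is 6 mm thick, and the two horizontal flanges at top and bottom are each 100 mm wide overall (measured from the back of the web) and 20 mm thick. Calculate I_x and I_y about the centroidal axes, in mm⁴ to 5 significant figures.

I_x ≈ 2.0597 × 10⁷ mm⁴, I_y ≈ 4.6834 × 10⁶ mm⁴

Decompose the section into non-overlapping parts with the origin at the bottom-left of its bounding rectangle.
Web: 6 × 160, A = 960 mm², y = 80 mm, Ī = 2 048 000 mm⁴.
Top flange (beyond web): 94 × 20, A = 1 880 mm², y = 150 mm, Ī = 62666.67 mm⁴.
Bottom flange (beyond web): 94 × 20, A = 1 880 mm², y = 10 mm, Ī = 62666.67 mm⁴.
By symmetry the centroid is at mid-height, ȳ = 80 mm.
Transfer each piece to the centroidal x-axis using Ī + A·d² with d = y − 80:
  web: d = 0 mm → contributes +2 048 000 mm⁴
  top flange (beyond web): d = 70 mm → contributes +9 274 667 mm⁴
  bottom flange (beyond web): d = -70 mm → contributes +9 274 667 mm⁴
Total I = 20 597 333 mm⁴.
For the y-axis: x̄ = 42.83051 mm.
Repeating about the centroidal y-axis gives I_y = 4 683 358 mm⁴.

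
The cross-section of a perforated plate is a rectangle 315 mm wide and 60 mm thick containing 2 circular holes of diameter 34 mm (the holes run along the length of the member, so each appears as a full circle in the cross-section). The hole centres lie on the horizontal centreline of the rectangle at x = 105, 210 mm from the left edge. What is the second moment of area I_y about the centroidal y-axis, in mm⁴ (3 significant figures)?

I_y ≈ 1.51 × 10⁸ mm⁴

Split into non-overlapping primitives; take the origin at the lower-left of the bounding box.
Plate: 315 × 60, A = 18 900 mm², x = 157.5 mm, Ī = 156 279 375 mm⁴.
Hole 1 (subtracted): ⌀34, A = 907.92 mm², x = 105 mm, Ī = 65 597 mm⁴.
Hole 2 (subtracted): ⌀34, A = 907.92 mm², x = 210 mm, Ī = 65 597 mm⁴.
By symmetry the centroid is at mid-width, x̄ = 157.5 mm.
Transfer each piece to the centroidal y-axis using Ī + A·d² with d = x − 157.5:
  plate: d = 0 mm → contributes +156 279 375 mm⁴
  hole 1: d = -52.5 mm → contributes −2 568 053 mm⁴
  hole 2: d = 52.5 mm → contributes −2 568 053 mm⁴
Total I = 151 143 270 mm⁴.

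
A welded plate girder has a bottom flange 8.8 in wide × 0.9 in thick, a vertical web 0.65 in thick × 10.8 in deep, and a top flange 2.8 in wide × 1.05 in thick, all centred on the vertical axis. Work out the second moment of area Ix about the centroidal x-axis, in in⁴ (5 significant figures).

Ix ≈ 396.54 in⁴

Treat the section as a set of non-overlapping primitives; coordinates are from the bounding-box lower-left.
Bottom plate: 8.8 × 0.9, A = 7.92 in², y = 0.45 in, Ī = 0.5346 in⁴.
Web plate: 0.65 × 10.8, A = 7.02 in², y = 6.3 in, Ī = 68.2344 in⁴.
Top plate: 2.8 × 1.05, A = 2.94 in², y = 12.225 in, Ī = 0.2701125 in⁴.
Centroid: ȳ = ΣA·y / ΣA = 4.68297 in.
Transfer each piece to the centroidal x-axis using Ī + A·d² with d = y − 4.68297:
  bottom plate: d = -4.23297 in → contributes +142.4454 in⁴
  web plate: d = 1.61703 in → contributes +86.5902 in⁴
  top plate: d = 7.54203 in → contributes +167.5038 in⁴
Total I = 396.5395 in⁴.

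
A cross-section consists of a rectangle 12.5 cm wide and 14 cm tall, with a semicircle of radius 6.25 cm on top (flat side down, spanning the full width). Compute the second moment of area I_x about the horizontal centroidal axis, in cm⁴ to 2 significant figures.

I_x ≈ 7300 cm⁴

Split into non-overlapping primitives; take the origin at the lower-left of the bounding box.
Rectangular body: 12.5 × 14, A = 175 cm², y = 7 cm, Ī = 2 858 cm⁴.
Semicircular cap: semicircle r = 6.25, A = 61.36 cm², y = 16.65 cm, Ī = 167.5 cm⁴.
Centroid: ȳ = ΣA·y / ΣA = 9.506 cm.
Transfer each piece to the horizontal centroidal axis using Ī + A·d² with d = y − 9.506:
  rectangular body: d = -2.506 cm → contributes +3 957 cm⁴
  semicircular cap: d = 7.147 cm → contributes +3 301 cm⁴
Total I = 7 259 cm⁴.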